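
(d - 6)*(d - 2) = d^2 - 8*d + 12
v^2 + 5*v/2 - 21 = (v - 7/2)*(v + 6)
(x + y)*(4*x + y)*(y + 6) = 4*x^2*y + 24*x^2 + 5*x*y^2 + 30*x*y + y^3 + 6*y^2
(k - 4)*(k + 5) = k^2 + k - 20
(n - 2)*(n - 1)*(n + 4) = n^3 + n^2 - 10*n + 8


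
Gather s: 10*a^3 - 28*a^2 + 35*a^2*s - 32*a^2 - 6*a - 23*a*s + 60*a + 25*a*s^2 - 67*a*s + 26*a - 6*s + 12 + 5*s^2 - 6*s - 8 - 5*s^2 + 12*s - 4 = 10*a^3 - 60*a^2 + 25*a*s^2 + 80*a + s*(35*a^2 - 90*a)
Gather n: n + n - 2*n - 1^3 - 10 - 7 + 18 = 0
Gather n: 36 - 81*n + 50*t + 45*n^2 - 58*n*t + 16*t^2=45*n^2 + n*(-58*t - 81) + 16*t^2 + 50*t + 36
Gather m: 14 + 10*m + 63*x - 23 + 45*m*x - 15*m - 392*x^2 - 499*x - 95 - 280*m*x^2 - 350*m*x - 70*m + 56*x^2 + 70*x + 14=m*(-280*x^2 - 305*x - 75) - 336*x^2 - 366*x - 90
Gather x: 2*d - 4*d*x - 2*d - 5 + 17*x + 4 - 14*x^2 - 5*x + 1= -14*x^2 + x*(12 - 4*d)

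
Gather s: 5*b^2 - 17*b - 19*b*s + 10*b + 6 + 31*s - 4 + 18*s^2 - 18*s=5*b^2 - 7*b + 18*s^2 + s*(13 - 19*b) + 2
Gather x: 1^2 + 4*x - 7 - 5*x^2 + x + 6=-5*x^2 + 5*x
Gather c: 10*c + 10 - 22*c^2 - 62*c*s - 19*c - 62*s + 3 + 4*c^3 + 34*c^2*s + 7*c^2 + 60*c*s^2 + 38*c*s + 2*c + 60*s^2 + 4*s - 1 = 4*c^3 + c^2*(34*s - 15) + c*(60*s^2 - 24*s - 7) + 60*s^2 - 58*s + 12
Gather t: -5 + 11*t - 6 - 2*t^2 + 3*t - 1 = -2*t^2 + 14*t - 12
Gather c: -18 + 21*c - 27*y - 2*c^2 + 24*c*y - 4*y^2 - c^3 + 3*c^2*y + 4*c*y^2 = -c^3 + c^2*(3*y - 2) + c*(4*y^2 + 24*y + 21) - 4*y^2 - 27*y - 18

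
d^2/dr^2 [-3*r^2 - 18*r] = -6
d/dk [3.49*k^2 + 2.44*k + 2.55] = 6.98*k + 2.44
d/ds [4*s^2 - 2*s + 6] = 8*s - 2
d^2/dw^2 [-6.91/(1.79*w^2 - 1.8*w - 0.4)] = (-44.280662*w^2 + 44.52804*w + 6.91*(3.58*w - 1.8)*(7.16*w - 3.6) + 9.89512)/(-1.79*w^2 + 1.8*w + 0.4)^3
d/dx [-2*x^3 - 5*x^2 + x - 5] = -6*x^2 - 10*x + 1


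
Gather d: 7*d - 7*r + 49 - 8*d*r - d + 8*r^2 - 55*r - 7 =d*(6 - 8*r) + 8*r^2 - 62*r + 42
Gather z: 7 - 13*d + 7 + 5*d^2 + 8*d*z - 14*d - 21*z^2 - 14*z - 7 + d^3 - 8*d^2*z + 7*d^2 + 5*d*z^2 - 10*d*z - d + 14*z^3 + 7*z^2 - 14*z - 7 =d^3 + 12*d^2 - 28*d + 14*z^3 + z^2*(5*d - 14) + z*(-8*d^2 - 2*d - 28)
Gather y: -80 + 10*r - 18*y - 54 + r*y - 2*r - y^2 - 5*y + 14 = 8*r - y^2 + y*(r - 23) - 120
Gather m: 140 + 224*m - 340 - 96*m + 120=128*m - 80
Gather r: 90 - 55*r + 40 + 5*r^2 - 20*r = 5*r^2 - 75*r + 130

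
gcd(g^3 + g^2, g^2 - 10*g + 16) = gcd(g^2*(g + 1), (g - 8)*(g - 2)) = 1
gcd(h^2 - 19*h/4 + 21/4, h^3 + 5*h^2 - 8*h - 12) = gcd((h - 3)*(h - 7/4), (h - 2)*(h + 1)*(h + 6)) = 1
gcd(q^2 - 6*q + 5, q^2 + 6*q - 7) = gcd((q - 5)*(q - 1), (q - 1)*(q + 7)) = q - 1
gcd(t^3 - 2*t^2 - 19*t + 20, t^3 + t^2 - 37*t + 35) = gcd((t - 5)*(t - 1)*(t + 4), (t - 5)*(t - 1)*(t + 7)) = t^2 - 6*t + 5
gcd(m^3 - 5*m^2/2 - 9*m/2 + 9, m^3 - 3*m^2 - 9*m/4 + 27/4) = m^2 - 9*m/2 + 9/2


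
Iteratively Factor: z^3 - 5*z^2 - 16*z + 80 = (z - 5)*(z^2 - 16) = (z - 5)*(z - 4)*(z + 4)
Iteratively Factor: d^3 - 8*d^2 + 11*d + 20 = (d - 5)*(d^2 - 3*d - 4) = (d - 5)*(d - 4)*(d + 1)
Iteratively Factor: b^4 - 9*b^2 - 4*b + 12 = (b - 1)*(b^3 + b^2 - 8*b - 12) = (b - 1)*(b + 2)*(b^2 - b - 6) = (b - 3)*(b - 1)*(b + 2)*(b + 2)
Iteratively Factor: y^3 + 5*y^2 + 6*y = (y + 2)*(y^2 + 3*y) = (y + 2)*(y + 3)*(y)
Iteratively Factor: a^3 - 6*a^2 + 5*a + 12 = (a - 4)*(a^2 - 2*a - 3) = (a - 4)*(a - 3)*(a + 1)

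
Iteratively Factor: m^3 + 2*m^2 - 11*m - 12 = (m + 4)*(m^2 - 2*m - 3) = (m + 1)*(m + 4)*(m - 3)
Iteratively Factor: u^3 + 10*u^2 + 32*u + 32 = (u + 4)*(u^2 + 6*u + 8) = (u + 4)^2*(u + 2)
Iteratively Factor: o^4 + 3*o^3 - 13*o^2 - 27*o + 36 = (o + 3)*(o^3 - 13*o + 12) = (o - 1)*(o + 3)*(o^2 + o - 12) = (o - 3)*(o - 1)*(o + 3)*(o + 4)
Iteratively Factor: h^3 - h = (h)*(h^2 - 1) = h*(h + 1)*(h - 1)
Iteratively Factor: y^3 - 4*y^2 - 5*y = (y - 5)*(y^2 + y) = (y - 5)*(y + 1)*(y)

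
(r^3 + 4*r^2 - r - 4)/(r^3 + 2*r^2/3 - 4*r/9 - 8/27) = 27*(r^3 + 4*r^2 - r - 4)/(27*r^3 + 18*r^2 - 12*r - 8)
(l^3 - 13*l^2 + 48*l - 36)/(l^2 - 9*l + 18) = (l^2 - 7*l + 6)/(l - 3)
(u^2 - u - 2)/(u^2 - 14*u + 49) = (u^2 - u - 2)/(u^2 - 14*u + 49)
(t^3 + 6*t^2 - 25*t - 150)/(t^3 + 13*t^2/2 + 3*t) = 2*(t^2 - 25)/(t*(2*t + 1))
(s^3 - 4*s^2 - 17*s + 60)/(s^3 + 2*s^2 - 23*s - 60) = (s - 3)/(s + 3)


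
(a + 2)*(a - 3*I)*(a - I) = a^3 + 2*a^2 - 4*I*a^2 - 3*a - 8*I*a - 6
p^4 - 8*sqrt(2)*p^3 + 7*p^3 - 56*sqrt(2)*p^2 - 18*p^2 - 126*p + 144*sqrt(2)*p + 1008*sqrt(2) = (p + 7)*(p - 8*sqrt(2))*(p - 3*sqrt(2))*(p + 3*sqrt(2))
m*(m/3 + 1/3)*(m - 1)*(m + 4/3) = m^4/3 + 4*m^3/9 - m^2/3 - 4*m/9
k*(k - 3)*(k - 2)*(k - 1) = k^4 - 6*k^3 + 11*k^2 - 6*k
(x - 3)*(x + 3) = x^2 - 9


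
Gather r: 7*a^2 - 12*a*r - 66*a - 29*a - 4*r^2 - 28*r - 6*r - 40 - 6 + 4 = 7*a^2 - 95*a - 4*r^2 + r*(-12*a - 34) - 42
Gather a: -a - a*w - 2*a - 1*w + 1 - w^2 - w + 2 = a*(-w - 3) - w^2 - 2*w + 3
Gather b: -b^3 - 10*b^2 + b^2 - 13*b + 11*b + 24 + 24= -b^3 - 9*b^2 - 2*b + 48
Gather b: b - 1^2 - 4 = b - 5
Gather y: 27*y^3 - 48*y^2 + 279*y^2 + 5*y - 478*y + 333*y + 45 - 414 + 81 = 27*y^3 + 231*y^2 - 140*y - 288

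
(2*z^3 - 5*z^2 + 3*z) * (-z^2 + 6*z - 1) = -2*z^5 + 17*z^4 - 35*z^3 + 23*z^2 - 3*z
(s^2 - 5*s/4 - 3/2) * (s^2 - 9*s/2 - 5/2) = s^4 - 23*s^3/4 + 13*s^2/8 + 79*s/8 + 15/4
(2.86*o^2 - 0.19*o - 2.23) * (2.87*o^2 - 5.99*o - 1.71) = 8.2082*o^4 - 17.6767*o^3 - 10.1526*o^2 + 13.6826*o + 3.8133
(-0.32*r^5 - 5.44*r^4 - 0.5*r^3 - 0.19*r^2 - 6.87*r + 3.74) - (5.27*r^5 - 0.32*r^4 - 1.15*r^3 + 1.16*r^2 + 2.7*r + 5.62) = -5.59*r^5 - 5.12*r^4 + 0.65*r^3 - 1.35*r^2 - 9.57*r - 1.88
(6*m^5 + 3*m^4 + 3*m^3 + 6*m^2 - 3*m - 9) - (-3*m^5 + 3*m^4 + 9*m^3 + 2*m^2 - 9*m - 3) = 9*m^5 - 6*m^3 + 4*m^2 + 6*m - 6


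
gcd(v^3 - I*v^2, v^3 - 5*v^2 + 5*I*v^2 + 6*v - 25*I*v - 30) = v - I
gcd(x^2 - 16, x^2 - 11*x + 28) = x - 4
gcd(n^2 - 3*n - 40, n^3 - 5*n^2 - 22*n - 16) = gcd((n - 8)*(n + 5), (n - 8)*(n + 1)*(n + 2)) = n - 8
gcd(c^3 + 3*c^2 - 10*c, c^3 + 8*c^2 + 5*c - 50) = c^2 + 3*c - 10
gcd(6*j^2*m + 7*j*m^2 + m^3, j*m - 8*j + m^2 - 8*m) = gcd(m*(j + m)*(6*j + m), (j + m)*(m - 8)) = j + m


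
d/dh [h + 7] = 1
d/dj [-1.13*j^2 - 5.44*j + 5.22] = -2.26*j - 5.44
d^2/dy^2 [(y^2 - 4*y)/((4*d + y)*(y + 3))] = 2*(y*(4*d + y)^2*(y - 4) + y*(4*d + y)*(y - 4)*(y + 3) + y*(y - 4)*(y + 3)^2 + 2*(2 - y)*(4*d + y)^2*(y + 3) + 2*(2 - y)*(4*d + y)*(y + 3)^2 + (4*d + y)^2*(y + 3)^2)/((4*d + y)^3*(y + 3)^3)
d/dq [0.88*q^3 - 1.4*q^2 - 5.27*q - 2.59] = 2.64*q^2 - 2.8*q - 5.27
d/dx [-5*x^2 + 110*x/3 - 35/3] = 110/3 - 10*x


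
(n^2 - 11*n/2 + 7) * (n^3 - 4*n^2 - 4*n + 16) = n^5 - 19*n^4/2 + 25*n^3 + 10*n^2 - 116*n + 112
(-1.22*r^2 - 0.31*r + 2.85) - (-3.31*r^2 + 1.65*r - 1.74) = 2.09*r^2 - 1.96*r + 4.59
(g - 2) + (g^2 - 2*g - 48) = g^2 - g - 50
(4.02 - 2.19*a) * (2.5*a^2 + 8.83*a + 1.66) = -5.475*a^3 - 9.2877*a^2 + 31.8612*a + 6.6732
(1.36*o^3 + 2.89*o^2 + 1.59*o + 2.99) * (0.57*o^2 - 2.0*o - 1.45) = 0.7752*o^5 - 1.0727*o^4 - 6.8457*o^3 - 5.6662*o^2 - 8.2855*o - 4.3355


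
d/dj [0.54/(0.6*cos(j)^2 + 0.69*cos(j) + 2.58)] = (0.648*cos(j) + 0.3726)*sin(j)/(0.6*cos(j)^2 + 0.69*cos(j) + 2.58)^2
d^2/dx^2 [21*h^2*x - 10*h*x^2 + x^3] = -20*h + 6*x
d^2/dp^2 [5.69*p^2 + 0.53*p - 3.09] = 11.3800000000000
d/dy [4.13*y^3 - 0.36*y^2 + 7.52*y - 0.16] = 12.39*y^2 - 0.72*y + 7.52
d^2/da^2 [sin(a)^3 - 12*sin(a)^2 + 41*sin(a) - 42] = -9*sin(a)^3 + 48*sin(a)^2 - 35*sin(a) - 24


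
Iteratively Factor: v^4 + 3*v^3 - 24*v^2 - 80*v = (v + 4)*(v^3 - v^2 - 20*v) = (v + 4)^2*(v^2 - 5*v) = v*(v + 4)^2*(v - 5)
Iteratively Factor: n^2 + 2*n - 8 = (n - 2)*(n + 4)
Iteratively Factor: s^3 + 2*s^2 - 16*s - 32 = (s - 4)*(s^2 + 6*s + 8) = (s - 4)*(s + 2)*(s + 4)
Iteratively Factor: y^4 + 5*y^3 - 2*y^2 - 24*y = (y - 2)*(y^3 + 7*y^2 + 12*y) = (y - 2)*(y + 3)*(y^2 + 4*y) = y*(y - 2)*(y + 3)*(y + 4)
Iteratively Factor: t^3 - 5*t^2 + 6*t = (t)*(t^2 - 5*t + 6) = t*(t - 2)*(t - 3)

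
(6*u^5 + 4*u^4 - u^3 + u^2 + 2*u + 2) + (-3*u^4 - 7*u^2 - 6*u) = 6*u^5 + u^4 - u^3 - 6*u^2 - 4*u + 2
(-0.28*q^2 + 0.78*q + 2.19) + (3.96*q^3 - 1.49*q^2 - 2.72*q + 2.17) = 3.96*q^3 - 1.77*q^2 - 1.94*q + 4.36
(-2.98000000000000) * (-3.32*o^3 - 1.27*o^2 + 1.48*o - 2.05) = 9.8936*o^3 + 3.7846*o^2 - 4.4104*o + 6.109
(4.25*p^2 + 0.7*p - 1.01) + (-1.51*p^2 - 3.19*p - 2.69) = 2.74*p^2 - 2.49*p - 3.7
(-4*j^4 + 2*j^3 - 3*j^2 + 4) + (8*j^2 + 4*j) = -4*j^4 + 2*j^3 + 5*j^2 + 4*j + 4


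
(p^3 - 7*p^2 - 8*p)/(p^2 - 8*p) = p + 1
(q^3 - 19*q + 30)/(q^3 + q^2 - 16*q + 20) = (q - 3)/(q - 2)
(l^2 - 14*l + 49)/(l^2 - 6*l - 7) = (l - 7)/(l + 1)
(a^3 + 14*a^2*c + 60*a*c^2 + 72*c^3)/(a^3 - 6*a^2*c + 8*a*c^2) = (a^3 + 14*a^2*c + 60*a*c^2 + 72*c^3)/(a*(a^2 - 6*a*c + 8*c^2))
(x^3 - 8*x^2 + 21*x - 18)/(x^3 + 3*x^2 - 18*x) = (x^2 - 5*x + 6)/(x*(x + 6))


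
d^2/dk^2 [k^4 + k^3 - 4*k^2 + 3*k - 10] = 12*k^2 + 6*k - 8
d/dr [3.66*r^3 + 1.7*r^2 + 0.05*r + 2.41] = 10.98*r^2 + 3.4*r + 0.05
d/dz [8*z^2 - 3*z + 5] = 16*z - 3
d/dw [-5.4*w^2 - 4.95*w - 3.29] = -10.8*w - 4.95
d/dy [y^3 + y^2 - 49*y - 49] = 3*y^2 + 2*y - 49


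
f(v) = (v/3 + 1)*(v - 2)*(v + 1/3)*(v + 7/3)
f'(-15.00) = -3654.52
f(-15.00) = 12632.89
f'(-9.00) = -664.74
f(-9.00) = 1271.11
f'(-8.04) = -447.32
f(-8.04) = 741.81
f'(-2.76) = -0.47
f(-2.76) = -0.39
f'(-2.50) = 1.27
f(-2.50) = -0.27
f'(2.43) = 31.57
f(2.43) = 10.24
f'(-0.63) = -2.88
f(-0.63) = 1.05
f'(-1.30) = 0.41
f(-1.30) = 1.87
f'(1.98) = 16.28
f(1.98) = -0.33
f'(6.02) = 408.44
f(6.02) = 641.46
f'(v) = (v/3 + 1)*(v - 2)*(v + 1/3) + (v/3 + 1)*(v - 2)*(v + 7/3) + (v/3 + 1)*(v + 1/3)*(v + 7/3) + (v - 2)*(v + 1/3)*(v + 7/3)/3 = 4*v^3/3 + 11*v^2/3 - 46*v/27 - 137/27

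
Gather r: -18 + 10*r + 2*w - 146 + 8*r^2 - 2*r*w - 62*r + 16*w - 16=8*r^2 + r*(-2*w - 52) + 18*w - 180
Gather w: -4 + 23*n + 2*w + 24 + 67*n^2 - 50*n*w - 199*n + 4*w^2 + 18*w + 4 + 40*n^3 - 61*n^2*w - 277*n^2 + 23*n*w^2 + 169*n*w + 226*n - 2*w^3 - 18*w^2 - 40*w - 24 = 40*n^3 - 210*n^2 + 50*n - 2*w^3 + w^2*(23*n - 14) + w*(-61*n^2 + 119*n - 20)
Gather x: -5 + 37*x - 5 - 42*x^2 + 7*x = -42*x^2 + 44*x - 10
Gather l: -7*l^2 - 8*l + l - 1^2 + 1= -7*l^2 - 7*l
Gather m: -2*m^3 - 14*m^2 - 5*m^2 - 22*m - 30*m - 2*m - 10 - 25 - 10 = -2*m^3 - 19*m^2 - 54*m - 45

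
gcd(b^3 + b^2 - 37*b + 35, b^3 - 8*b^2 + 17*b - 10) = b^2 - 6*b + 5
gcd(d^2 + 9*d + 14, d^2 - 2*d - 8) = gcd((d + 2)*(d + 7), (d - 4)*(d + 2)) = d + 2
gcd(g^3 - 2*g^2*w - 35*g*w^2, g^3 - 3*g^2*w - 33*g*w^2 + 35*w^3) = -g^2 + 2*g*w + 35*w^2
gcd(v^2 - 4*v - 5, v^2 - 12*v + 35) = v - 5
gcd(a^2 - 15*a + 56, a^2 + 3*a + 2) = 1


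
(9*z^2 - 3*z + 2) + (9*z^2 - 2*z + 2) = 18*z^2 - 5*z + 4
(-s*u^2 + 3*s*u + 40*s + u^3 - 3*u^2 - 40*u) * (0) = 0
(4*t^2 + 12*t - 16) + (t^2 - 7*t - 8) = 5*t^2 + 5*t - 24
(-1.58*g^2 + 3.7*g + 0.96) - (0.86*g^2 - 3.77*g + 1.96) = -2.44*g^2 + 7.47*g - 1.0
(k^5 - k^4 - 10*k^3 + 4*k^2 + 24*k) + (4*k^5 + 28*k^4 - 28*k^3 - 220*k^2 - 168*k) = 5*k^5 + 27*k^4 - 38*k^3 - 216*k^2 - 144*k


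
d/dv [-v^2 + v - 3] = 1 - 2*v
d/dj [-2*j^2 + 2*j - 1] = 2 - 4*j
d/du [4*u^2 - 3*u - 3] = 8*u - 3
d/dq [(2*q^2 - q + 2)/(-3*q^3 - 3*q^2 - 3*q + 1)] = (6*q^4 - 6*q^3 + 9*q^2 + 16*q + 5)/(9*q^6 + 18*q^5 + 27*q^4 + 12*q^3 + 3*q^2 - 6*q + 1)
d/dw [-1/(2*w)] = 1/(2*w^2)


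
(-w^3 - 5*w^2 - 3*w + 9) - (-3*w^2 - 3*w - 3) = -w^3 - 2*w^2 + 12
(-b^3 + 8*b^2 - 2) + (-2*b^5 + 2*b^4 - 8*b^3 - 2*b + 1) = -2*b^5 + 2*b^4 - 9*b^3 + 8*b^2 - 2*b - 1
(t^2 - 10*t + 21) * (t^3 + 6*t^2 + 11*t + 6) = t^5 - 4*t^4 - 28*t^3 + 22*t^2 + 171*t + 126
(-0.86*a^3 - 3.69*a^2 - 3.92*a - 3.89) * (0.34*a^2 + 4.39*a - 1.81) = -0.2924*a^5 - 5.03*a^4 - 15.9753*a^3 - 11.8525*a^2 - 9.9819*a + 7.0409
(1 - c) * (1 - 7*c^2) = 7*c^3 - 7*c^2 - c + 1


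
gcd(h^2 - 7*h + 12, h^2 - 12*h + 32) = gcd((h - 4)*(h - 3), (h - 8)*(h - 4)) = h - 4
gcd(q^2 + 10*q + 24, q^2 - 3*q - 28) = q + 4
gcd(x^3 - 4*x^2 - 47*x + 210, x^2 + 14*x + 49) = x + 7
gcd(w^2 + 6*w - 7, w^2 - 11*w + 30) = 1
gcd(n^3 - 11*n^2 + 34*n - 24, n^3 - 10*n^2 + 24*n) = n^2 - 10*n + 24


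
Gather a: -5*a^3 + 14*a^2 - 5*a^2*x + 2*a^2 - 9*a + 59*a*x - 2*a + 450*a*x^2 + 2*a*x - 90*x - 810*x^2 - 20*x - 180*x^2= -5*a^3 + a^2*(16 - 5*x) + a*(450*x^2 + 61*x - 11) - 990*x^2 - 110*x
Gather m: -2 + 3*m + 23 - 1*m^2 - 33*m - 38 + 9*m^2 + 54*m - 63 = 8*m^2 + 24*m - 80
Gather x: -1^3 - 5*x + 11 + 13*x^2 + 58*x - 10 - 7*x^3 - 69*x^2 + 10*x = -7*x^3 - 56*x^2 + 63*x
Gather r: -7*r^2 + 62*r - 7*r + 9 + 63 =-7*r^2 + 55*r + 72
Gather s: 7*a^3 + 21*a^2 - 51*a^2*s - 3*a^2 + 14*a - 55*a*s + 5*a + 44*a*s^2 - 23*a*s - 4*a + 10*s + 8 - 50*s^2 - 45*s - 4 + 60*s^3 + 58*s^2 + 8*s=7*a^3 + 18*a^2 + 15*a + 60*s^3 + s^2*(44*a + 8) + s*(-51*a^2 - 78*a - 27) + 4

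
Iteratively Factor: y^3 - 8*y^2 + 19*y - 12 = (y - 4)*(y^2 - 4*y + 3) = (y - 4)*(y - 3)*(y - 1)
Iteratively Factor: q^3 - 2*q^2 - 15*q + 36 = (q - 3)*(q^2 + q - 12) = (q - 3)^2*(q + 4)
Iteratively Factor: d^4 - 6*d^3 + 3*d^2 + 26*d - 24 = (d - 1)*(d^3 - 5*d^2 - 2*d + 24) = (d - 1)*(d + 2)*(d^2 - 7*d + 12) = (d - 3)*(d - 1)*(d + 2)*(d - 4)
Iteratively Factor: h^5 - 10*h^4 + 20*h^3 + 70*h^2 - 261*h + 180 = (h - 3)*(h^4 - 7*h^3 - h^2 + 67*h - 60) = (h - 3)*(h + 3)*(h^3 - 10*h^2 + 29*h - 20) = (h - 4)*(h - 3)*(h + 3)*(h^2 - 6*h + 5) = (h - 4)*(h - 3)*(h - 1)*(h + 3)*(h - 5)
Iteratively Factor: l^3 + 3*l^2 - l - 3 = (l - 1)*(l^2 + 4*l + 3) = (l - 1)*(l + 3)*(l + 1)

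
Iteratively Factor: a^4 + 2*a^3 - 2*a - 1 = (a + 1)*(a^3 + a^2 - a - 1) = (a + 1)^2*(a^2 - 1) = (a - 1)*(a + 1)^2*(a + 1)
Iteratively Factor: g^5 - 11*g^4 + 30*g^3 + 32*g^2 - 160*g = (g)*(g^4 - 11*g^3 + 30*g^2 + 32*g - 160) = g*(g + 2)*(g^3 - 13*g^2 + 56*g - 80) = g*(g - 4)*(g + 2)*(g^2 - 9*g + 20) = g*(g - 4)^2*(g + 2)*(g - 5)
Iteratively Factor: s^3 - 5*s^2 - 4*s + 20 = (s - 2)*(s^2 - 3*s - 10) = (s - 2)*(s + 2)*(s - 5)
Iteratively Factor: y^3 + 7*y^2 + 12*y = (y + 3)*(y^2 + 4*y) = y*(y + 3)*(y + 4)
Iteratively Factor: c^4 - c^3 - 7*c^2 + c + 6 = (c - 1)*(c^3 - 7*c - 6) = (c - 1)*(c + 2)*(c^2 - 2*c - 3) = (c - 3)*(c - 1)*(c + 2)*(c + 1)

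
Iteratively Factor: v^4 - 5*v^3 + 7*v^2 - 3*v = (v - 1)*(v^3 - 4*v^2 + 3*v) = (v - 3)*(v - 1)*(v^2 - v) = (v - 3)*(v - 1)^2*(v)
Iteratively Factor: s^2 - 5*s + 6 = (s - 3)*(s - 2)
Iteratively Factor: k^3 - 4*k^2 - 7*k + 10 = (k - 1)*(k^2 - 3*k - 10) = (k - 1)*(k + 2)*(k - 5)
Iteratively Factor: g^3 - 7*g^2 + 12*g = (g - 3)*(g^2 - 4*g) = (g - 4)*(g - 3)*(g)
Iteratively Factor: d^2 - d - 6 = (d + 2)*(d - 3)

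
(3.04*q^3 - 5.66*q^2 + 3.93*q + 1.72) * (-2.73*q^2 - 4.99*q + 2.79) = -8.2992*q^5 + 0.2822*q^4 + 25.9961*q^3 - 40.0977*q^2 + 2.3819*q + 4.7988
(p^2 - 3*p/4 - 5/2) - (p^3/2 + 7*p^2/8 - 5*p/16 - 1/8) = -p^3/2 + p^2/8 - 7*p/16 - 19/8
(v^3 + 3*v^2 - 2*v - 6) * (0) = 0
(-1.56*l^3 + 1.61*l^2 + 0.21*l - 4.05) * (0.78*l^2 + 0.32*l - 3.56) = -1.2168*l^5 + 0.7566*l^4 + 6.2326*l^3 - 8.8234*l^2 - 2.0436*l + 14.418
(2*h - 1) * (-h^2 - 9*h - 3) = -2*h^3 - 17*h^2 + 3*h + 3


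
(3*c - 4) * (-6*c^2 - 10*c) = -18*c^3 - 6*c^2 + 40*c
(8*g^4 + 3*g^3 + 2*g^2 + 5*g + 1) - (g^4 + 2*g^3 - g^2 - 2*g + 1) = 7*g^4 + g^3 + 3*g^2 + 7*g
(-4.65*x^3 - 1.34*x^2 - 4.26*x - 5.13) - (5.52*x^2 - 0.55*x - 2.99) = -4.65*x^3 - 6.86*x^2 - 3.71*x - 2.14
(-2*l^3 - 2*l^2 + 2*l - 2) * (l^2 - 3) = -2*l^5 - 2*l^4 + 8*l^3 + 4*l^2 - 6*l + 6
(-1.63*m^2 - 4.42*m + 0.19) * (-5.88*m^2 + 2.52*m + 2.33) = 9.5844*m^4 + 21.882*m^3 - 16.0535*m^2 - 9.8198*m + 0.4427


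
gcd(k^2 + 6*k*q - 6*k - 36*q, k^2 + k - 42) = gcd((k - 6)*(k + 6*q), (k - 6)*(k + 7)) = k - 6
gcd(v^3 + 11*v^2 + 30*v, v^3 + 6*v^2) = v^2 + 6*v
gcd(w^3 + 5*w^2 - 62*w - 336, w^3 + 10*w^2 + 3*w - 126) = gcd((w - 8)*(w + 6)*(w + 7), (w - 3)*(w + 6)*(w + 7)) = w^2 + 13*w + 42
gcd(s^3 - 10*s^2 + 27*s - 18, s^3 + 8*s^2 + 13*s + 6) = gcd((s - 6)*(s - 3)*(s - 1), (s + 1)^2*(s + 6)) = 1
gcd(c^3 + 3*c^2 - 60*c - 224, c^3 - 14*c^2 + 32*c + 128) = c - 8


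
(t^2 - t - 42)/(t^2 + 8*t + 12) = (t - 7)/(t + 2)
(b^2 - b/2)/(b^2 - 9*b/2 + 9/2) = b*(2*b - 1)/(2*b^2 - 9*b + 9)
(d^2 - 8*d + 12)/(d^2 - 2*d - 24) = (d - 2)/(d + 4)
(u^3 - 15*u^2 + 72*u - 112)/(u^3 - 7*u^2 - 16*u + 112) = (u - 4)/(u + 4)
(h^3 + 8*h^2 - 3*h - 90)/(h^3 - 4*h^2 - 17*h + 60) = (h^2 + 11*h + 30)/(h^2 - h - 20)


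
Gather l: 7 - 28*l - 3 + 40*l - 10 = 12*l - 6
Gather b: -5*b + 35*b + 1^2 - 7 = 30*b - 6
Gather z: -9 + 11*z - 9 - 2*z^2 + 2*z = -2*z^2 + 13*z - 18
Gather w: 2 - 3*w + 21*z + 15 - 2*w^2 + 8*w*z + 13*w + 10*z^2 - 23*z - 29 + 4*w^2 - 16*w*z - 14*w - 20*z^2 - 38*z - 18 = 2*w^2 + w*(-8*z - 4) - 10*z^2 - 40*z - 30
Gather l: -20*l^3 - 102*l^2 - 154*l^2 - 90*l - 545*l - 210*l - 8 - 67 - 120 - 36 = -20*l^3 - 256*l^2 - 845*l - 231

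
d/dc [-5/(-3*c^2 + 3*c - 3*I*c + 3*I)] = 5*(-2*c + 1 - I)/(3*(c^2 - c + I*c - I)^2)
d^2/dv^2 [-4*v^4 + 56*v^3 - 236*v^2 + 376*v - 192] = -48*v^2 + 336*v - 472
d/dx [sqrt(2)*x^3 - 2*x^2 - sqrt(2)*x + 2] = 3*sqrt(2)*x^2 - 4*x - sqrt(2)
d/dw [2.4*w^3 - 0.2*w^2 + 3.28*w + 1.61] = 7.2*w^2 - 0.4*w + 3.28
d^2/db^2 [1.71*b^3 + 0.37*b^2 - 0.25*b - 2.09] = 10.26*b + 0.74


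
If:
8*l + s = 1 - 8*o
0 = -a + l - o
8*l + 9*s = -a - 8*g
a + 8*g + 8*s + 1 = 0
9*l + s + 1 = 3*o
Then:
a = -2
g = -135/8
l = -2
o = 0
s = 17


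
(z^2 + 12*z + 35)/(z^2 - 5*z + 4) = (z^2 + 12*z + 35)/(z^2 - 5*z + 4)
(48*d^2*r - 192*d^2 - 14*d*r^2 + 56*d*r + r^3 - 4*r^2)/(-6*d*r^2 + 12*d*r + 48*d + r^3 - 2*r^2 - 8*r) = (-8*d + r)/(r + 2)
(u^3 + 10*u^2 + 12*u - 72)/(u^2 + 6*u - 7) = (u^3 + 10*u^2 + 12*u - 72)/(u^2 + 6*u - 7)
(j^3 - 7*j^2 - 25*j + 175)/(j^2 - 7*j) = j - 25/j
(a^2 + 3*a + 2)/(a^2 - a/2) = 2*(a^2 + 3*a + 2)/(a*(2*a - 1))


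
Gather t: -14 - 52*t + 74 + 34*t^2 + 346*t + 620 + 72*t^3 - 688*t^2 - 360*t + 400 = 72*t^3 - 654*t^2 - 66*t + 1080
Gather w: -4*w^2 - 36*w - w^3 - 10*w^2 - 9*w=-w^3 - 14*w^2 - 45*w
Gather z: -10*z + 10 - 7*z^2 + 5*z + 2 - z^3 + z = -z^3 - 7*z^2 - 4*z + 12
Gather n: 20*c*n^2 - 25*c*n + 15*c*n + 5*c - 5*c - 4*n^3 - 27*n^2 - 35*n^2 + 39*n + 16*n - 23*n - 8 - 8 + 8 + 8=-4*n^3 + n^2*(20*c - 62) + n*(32 - 10*c)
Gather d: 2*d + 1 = 2*d + 1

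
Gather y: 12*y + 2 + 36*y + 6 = 48*y + 8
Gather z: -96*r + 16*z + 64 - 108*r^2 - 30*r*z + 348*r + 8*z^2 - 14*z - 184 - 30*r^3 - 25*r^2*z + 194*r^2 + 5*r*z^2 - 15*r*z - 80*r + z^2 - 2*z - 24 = -30*r^3 + 86*r^2 + 172*r + z^2*(5*r + 9) + z*(-25*r^2 - 45*r) - 144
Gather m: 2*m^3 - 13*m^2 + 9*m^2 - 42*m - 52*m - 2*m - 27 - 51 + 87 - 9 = 2*m^3 - 4*m^2 - 96*m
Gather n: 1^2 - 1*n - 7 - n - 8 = -2*n - 14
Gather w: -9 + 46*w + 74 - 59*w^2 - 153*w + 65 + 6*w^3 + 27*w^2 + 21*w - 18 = 6*w^3 - 32*w^2 - 86*w + 112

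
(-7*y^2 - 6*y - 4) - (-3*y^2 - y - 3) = -4*y^2 - 5*y - 1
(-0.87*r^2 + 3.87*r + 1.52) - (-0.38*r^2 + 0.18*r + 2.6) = -0.49*r^2 + 3.69*r - 1.08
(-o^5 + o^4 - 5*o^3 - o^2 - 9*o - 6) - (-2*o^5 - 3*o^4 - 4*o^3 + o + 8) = o^5 + 4*o^4 - o^3 - o^2 - 10*o - 14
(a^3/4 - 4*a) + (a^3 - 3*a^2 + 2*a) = 5*a^3/4 - 3*a^2 - 2*a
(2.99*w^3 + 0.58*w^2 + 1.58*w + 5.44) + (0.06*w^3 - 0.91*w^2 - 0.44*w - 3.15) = 3.05*w^3 - 0.33*w^2 + 1.14*w + 2.29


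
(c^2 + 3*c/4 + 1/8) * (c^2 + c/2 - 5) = c^4 + 5*c^3/4 - 9*c^2/2 - 59*c/16 - 5/8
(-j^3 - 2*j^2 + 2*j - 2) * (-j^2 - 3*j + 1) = j^5 + 5*j^4 + 3*j^3 - 6*j^2 + 8*j - 2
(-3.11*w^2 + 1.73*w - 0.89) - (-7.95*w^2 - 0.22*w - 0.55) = 4.84*w^2 + 1.95*w - 0.34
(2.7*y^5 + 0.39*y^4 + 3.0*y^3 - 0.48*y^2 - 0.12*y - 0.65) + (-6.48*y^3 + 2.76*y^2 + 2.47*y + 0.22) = 2.7*y^5 + 0.39*y^4 - 3.48*y^3 + 2.28*y^2 + 2.35*y - 0.43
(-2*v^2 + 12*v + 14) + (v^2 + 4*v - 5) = -v^2 + 16*v + 9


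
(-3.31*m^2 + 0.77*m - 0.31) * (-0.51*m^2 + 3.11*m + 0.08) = 1.6881*m^4 - 10.6868*m^3 + 2.288*m^2 - 0.9025*m - 0.0248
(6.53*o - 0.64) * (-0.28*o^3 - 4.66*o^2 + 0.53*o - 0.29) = -1.8284*o^4 - 30.2506*o^3 + 6.4433*o^2 - 2.2329*o + 0.1856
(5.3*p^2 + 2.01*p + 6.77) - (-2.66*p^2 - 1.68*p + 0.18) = 7.96*p^2 + 3.69*p + 6.59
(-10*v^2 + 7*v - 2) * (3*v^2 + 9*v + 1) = -30*v^4 - 69*v^3 + 47*v^2 - 11*v - 2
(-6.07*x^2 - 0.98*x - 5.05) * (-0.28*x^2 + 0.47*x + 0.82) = 1.6996*x^4 - 2.5785*x^3 - 4.024*x^2 - 3.1771*x - 4.141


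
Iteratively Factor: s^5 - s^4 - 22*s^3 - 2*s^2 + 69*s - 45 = (s - 5)*(s^4 + 4*s^3 - 2*s^2 - 12*s + 9) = (s - 5)*(s - 1)*(s^3 + 5*s^2 + 3*s - 9) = (s - 5)*(s - 1)^2*(s^2 + 6*s + 9) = (s - 5)*(s - 1)^2*(s + 3)*(s + 3)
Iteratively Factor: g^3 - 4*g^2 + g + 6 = (g - 2)*(g^2 - 2*g - 3) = (g - 2)*(g + 1)*(g - 3)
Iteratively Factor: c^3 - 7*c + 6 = (c + 3)*(c^2 - 3*c + 2) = (c - 2)*(c + 3)*(c - 1)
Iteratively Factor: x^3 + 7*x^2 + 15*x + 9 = (x + 3)*(x^2 + 4*x + 3) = (x + 1)*(x + 3)*(x + 3)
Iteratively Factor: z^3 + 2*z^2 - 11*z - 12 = (z + 1)*(z^2 + z - 12) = (z + 1)*(z + 4)*(z - 3)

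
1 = 1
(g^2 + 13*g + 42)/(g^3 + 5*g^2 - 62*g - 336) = 1/(g - 8)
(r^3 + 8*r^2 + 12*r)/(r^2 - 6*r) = (r^2 + 8*r + 12)/(r - 6)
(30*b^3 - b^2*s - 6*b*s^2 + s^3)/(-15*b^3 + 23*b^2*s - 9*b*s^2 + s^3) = (2*b + s)/(-b + s)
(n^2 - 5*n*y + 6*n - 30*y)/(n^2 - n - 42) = (n - 5*y)/(n - 7)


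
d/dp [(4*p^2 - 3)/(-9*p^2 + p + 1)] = (4*p^2 - 46*p + 3)/(81*p^4 - 18*p^3 - 17*p^2 + 2*p + 1)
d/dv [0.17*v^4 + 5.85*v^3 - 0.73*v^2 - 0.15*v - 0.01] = 0.68*v^3 + 17.55*v^2 - 1.46*v - 0.15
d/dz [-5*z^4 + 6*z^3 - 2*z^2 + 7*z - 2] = -20*z^3 + 18*z^2 - 4*z + 7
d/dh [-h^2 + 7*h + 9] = 7 - 2*h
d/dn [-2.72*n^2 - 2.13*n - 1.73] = -5.44*n - 2.13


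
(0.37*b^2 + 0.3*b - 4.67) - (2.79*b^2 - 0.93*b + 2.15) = -2.42*b^2 + 1.23*b - 6.82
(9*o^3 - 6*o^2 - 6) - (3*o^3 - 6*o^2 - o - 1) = 6*o^3 + o - 5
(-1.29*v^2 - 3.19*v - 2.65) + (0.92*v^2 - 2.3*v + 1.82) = -0.37*v^2 - 5.49*v - 0.83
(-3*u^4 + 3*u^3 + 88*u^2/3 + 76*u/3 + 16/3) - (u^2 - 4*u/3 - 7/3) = -3*u^4 + 3*u^3 + 85*u^2/3 + 80*u/3 + 23/3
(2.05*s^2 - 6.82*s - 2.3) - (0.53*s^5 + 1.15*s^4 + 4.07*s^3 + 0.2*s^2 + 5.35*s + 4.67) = -0.53*s^5 - 1.15*s^4 - 4.07*s^3 + 1.85*s^2 - 12.17*s - 6.97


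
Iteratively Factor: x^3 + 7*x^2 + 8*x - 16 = (x + 4)*(x^2 + 3*x - 4) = (x + 4)^2*(x - 1)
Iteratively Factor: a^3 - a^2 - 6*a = (a + 2)*(a^2 - 3*a) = a*(a + 2)*(a - 3)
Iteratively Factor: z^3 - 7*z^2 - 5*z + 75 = (z + 3)*(z^2 - 10*z + 25) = (z - 5)*(z + 3)*(z - 5)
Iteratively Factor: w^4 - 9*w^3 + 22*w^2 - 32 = (w + 1)*(w^3 - 10*w^2 + 32*w - 32) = (w - 4)*(w + 1)*(w^2 - 6*w + 8) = (w - 4)*(w - 2)*(w + 1)*(w - 4)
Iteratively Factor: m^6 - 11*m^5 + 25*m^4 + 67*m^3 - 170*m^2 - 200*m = (m - 5)*(m^5 - 6*m^4 - 5*m^3 + 42*m^2 + 40*m) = (m - 5)*(m - 4)*(m^4 - 2*m^3 - 13*m^2 - 10*m) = (m - 5)^2*(m - 4)*(m^3 + 3*m^2 + 2*m) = m*(m - 5)^2*(m - 4)*(m^2 + 3*m + 2) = m*(m - 5)^2*(m - 4)*(m + 2)*(m + 1)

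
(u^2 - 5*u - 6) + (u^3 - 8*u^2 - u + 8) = u^3 - 7*u^2 - 6*u + 2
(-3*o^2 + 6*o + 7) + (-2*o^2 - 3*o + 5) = -5*o^2 + 3*o + 12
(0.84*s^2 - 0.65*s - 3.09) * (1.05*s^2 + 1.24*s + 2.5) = 0.882*s^4 + 0.3591*s^3 - 1.9505*s^2 - 5.4566*s - 7.725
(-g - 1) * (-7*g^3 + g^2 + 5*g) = 7*g^4 + 6*g^3 - 6*g^2 - 5*g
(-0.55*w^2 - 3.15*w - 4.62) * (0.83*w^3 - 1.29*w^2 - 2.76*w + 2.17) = -0.4565*w^5 - 1.905*w^4 + 1.7469*w^3 + 13.4603*w^2 + 5.9157*w - 10.0254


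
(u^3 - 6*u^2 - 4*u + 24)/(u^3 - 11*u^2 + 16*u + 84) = (u - 2)/(u - 7)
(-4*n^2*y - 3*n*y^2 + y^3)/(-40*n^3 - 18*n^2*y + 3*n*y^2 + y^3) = y*(n + y)/(10*n^2 + 7*n*y + y^2)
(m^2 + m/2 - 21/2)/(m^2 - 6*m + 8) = (2*m^2 + m - 21)/(2*(m^2 - 6*m + 8))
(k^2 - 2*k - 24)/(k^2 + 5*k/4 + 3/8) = 8*(k^2 - 2*k - 24)/(8*k^2 + 10*k + 3)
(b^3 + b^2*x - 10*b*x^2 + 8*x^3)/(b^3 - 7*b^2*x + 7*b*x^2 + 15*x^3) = (b^3 + b^2*x - 10*b*x^2 + 8*x^3)/(b^3 - 7*b^2*x + 7*b*x^2 + 15*x^3)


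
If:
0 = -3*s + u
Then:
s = u/3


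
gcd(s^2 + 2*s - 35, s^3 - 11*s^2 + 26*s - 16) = 1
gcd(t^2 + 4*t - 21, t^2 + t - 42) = t + 7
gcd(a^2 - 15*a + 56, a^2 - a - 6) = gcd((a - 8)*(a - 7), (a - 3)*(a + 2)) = 1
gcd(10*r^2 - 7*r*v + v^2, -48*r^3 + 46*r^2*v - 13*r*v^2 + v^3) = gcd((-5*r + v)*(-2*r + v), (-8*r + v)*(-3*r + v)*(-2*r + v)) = 2*r - v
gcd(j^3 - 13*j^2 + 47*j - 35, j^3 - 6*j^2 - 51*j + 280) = j - 5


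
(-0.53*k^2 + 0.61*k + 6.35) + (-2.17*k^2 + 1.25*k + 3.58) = -2.7*k^2 + 1.86*k + 9.93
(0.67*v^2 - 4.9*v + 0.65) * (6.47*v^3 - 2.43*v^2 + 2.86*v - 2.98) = 4.3349*v^5 - 33.3311*v^4 + 18.0287*v^3 - 17.5901*v^2 + 16.461*v - 1.937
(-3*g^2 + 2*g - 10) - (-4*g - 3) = -3*g^2 + 6*g - 7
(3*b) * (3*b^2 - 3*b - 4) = 9*b^3 - 9*b^2 - 12*b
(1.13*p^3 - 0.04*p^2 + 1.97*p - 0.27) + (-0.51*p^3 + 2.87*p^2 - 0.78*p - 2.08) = 0.62*p^3 + 2.83*p^2 + 1.19*p - 2.35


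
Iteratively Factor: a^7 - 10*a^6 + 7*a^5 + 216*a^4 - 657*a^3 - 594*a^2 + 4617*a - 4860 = (a - 5)*(a^6 - 5*a^5 - 18*a^4 + 126*a^3 - 27*a^2 - 729*a + 972) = (a - 5)*(a - 3)*(a^5 - 2*a^4 - 24*a^3 + 54*a^2 + 135*a - 324) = (a - 5)*(a - 3)^2*(a^4 + a^3 - 21*a^2 - 9*a + 108) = (a - 5)*(a - 3)^3*(a^3 + 4*a^2 - 9*a - 36) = (a - 5)*(a - 3)^3*(a + 4)*(a^2 - 9) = (a - 5)*(a - 3)^3*(a + 3)*(a + 4)*(a - 3)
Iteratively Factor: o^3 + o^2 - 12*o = (o - 3)*(o^2 + 4*o) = o*(o - 3)*(o + 4)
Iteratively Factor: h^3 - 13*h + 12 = (h - 3)*(h^2 + 3*h - 4) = (h - 3)*(h - 1)*(h + 4)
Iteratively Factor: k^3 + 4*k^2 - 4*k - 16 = (k + 4)*(k^2 - 4) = (k + 2)*(k + 4)*(k - 2)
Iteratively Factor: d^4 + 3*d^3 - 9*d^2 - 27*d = (d - 3)*(d^3 + 6*d^2 + 9*d) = d*(d - 3)*(d^2 + 6*d + 9) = d*(d - 3)*(d + 3)*(d + 3)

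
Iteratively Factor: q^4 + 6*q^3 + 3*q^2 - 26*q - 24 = (q - 2)*(q^3 + 8*q^2 + 19*q + 12) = (q - 2)*(q + 1)*(q^2 + 7*q + 12) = (q - 2)*(q + 1)*(q + 3)*(q + 4)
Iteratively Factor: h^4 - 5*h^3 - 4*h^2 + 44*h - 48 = (h + 3)*(h^3 - 8*h^2 + 20*h - 16) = (h - 2)*(h + 3)*(h^2 - 6*h + 8) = (h - 2)^2*(h + 3)*(h - 4)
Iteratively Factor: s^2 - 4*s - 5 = (s - 5)*(s + 1)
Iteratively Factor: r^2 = (r)*(r)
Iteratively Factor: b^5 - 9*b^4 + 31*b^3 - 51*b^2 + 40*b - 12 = (b - 1)*(b^4 - 8*b^3 + 23*b^2 - 28*b + 12) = (b - 3)*(b - 1)*(b^3 - 5*b^2 + 8*b - 4) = (b - 3)*(b - 2)*(b - 1)*(b^2 - 3*b + 2) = (b - 3)*(b - 2)*(b - 1)^2*(b - 2)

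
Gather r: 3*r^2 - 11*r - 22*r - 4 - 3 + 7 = 3*r^2 - 33*r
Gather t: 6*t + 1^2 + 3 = 6*t + 4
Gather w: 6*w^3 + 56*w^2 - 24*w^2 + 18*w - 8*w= 6*w^3 + 32*w^2 + 10*w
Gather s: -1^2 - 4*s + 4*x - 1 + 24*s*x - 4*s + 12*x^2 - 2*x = s*(24*x - 8) + 12*x^2 + 2*x - 2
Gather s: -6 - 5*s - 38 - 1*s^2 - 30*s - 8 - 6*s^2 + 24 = -7*s^2 - 35*s - 28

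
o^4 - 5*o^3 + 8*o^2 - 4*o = o*(o - 2)^2*(o - 1)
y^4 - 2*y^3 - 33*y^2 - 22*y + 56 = (y - 7)*(y - 1)*(y + 2)*(y + 4)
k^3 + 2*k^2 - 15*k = k*(k - 3)*(k + 5)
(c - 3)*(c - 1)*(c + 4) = c^3 - 13*c + 12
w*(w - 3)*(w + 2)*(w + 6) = w^4 + 5*w^3 - 12*w^2 - 36*w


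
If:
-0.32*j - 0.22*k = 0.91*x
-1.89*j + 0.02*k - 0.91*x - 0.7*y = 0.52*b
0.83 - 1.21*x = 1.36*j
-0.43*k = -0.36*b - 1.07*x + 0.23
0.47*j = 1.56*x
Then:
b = -1.34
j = 0.48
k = -1.30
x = 0.15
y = -0.53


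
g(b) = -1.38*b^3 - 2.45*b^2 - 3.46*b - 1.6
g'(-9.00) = -294.70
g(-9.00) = 837.11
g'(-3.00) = -26.02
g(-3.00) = 23.99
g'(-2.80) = -22.20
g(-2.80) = 19.17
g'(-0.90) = -2.40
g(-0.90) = 0.54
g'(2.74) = -47.97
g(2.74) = -57.86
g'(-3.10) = -28.06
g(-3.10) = 26.69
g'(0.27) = -5.08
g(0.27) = -2.74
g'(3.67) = -77.20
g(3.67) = -115.51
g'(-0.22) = -2.58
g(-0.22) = -0.94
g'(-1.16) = -3.35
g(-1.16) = 1.27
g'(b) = -4.14*b^2 - 4.9*b - 3.46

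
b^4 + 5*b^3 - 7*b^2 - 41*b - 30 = (b - 3)*(b + 1)*(b + 2)*(b + 5)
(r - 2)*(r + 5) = r^2 + 3*r - 10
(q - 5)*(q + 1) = q^2 - 4*q - 5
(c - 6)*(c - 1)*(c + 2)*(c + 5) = c^4 - 33*c^2 - 28*c + 60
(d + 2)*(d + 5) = d^2 + 7*d + 10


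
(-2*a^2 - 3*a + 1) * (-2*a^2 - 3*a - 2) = 4*a^4 + 12*a^3 + 11*a^2 + 3*a - 2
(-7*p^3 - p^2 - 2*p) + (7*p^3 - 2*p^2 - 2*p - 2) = -3*p^2 - 4*p - 2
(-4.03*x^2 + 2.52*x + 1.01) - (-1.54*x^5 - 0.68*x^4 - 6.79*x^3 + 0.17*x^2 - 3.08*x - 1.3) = 1.54*x^5 + 0.68*x^4 + 6.79*x^3 - 4.2*x^2 + 5.6*x + 2.31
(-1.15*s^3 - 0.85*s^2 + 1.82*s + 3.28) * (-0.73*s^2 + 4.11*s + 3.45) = 0.8395*s^5 - 4.106*s^4 - 8.7896*s^3 + 2.1533*s^2 + 19.7598*s + 11.316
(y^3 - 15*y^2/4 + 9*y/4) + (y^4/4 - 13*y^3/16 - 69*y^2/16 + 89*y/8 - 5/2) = y^4/4 + 3*y^3/16 - 129*y^2/16 + 107*y/8 - 5/2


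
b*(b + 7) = b^2 + 7*b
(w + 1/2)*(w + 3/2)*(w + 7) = w^3 + 9*w^2 + 59*w/4 + 21/4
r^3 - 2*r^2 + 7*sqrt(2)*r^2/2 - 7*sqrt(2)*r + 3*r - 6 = (r - 2)*(r + sqrt(2)/2)*(r + 3*sqrt(2))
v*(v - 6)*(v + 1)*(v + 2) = v^4 - 3*v^3 - 16*v^2 - 12*v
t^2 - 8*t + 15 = (t - 5)*(t - 3)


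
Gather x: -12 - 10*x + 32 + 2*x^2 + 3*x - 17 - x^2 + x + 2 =x^2 - 6*x + 5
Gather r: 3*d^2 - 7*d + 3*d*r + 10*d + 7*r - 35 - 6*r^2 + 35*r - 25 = 3*d^2 + 3*d - 6*r^2 + r*(3*d + 42) - 60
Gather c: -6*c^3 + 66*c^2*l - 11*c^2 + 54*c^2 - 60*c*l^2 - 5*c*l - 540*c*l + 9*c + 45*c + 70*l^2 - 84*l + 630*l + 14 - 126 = -6*c^3 + c^2*(66*l + 43) + c*(-60*l^2 - 545*l + 54) + 70*l^2 + 546*l - 112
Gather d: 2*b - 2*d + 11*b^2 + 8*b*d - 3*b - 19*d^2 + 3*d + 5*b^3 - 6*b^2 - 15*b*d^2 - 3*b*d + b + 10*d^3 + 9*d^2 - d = 5*b^3 + 5*b^2 + 5*b*d + 10*d^3 + d^2*(-15*b - 10)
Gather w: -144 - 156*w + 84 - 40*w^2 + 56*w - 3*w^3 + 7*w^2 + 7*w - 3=-3*w^3 - 33*w^2 - 93*w - 63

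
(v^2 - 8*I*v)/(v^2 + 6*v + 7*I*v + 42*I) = v*(v - 8*I)/(v^2 + v*(6 + 7*I) + 42*I)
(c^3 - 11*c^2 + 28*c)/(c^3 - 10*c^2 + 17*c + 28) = c/(c + 1)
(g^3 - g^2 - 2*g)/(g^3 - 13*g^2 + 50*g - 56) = g*(g + 1)/(g^2 - 11*g + 28)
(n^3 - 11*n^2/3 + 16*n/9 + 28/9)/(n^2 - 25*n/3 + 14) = (3*n^2 - 4*n - 4)/(3*(n - 6))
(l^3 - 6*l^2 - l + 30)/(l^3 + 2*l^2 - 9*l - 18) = (l - 5)/(l + 3)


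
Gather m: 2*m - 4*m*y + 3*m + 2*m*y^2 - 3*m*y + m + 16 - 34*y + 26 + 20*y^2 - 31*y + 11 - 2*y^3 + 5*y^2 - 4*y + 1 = m*(2*y^2 - 7*y + 6) - 2*y^3 + 25*y^2 - 69*y + 54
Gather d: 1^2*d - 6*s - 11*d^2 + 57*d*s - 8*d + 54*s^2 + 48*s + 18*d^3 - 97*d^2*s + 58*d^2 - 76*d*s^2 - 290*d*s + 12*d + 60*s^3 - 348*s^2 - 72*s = 18*d^3 + d^2*(47 - 97*s) + d*(-76*s^2 - 233*s + 5) + 60*s^3 - 294*s^2 - 30*s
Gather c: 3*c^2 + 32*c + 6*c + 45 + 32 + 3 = 3*c^2 + 38*c + 80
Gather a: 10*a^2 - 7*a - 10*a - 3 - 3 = 10*a^2 - 17*a - 6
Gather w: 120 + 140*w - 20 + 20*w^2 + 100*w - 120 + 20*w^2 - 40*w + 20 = 40*w^2 + 200*w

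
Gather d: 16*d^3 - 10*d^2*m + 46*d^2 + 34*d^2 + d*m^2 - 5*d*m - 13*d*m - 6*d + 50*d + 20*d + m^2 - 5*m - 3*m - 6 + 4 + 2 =16*d^3 + d^2*(80 - 10*m) + d*(m^2 - 18*m + 64) + m^2 - 8*m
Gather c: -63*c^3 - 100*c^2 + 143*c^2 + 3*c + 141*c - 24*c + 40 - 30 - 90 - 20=-63*c^3 + 43*c^2 + 120*c - 100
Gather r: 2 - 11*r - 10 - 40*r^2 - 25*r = -40*r^2 - 36*r - 8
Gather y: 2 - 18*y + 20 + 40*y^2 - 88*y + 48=40*y^2 - 106*y + 70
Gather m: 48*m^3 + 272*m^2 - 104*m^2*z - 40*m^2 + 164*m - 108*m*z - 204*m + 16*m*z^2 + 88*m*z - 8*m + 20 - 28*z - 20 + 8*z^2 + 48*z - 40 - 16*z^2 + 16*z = 48*m^3 + m^2*(232 - 104*z) + m*(16*z^2 - 20*z - 48) - 8*z^2 + 36*z - 40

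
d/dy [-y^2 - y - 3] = -2*y - 1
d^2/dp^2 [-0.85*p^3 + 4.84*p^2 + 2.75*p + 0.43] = 9.68 - 5.1*p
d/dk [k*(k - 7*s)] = 2*k - 7*s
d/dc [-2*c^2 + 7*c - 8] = 7 - 4*c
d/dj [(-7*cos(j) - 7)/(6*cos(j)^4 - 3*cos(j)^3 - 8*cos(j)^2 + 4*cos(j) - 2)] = 7*(-9*(1 - cos(2*j))^2 + 5*cos(j) - 19*cos(2*j) - 9*cos(3*j) + 5)*sin(j)/(2*(-6*cos(j)^4 + 3*cos(j)^3 + 8*cos(j)^2 - 4*cos(j) + 2)^2)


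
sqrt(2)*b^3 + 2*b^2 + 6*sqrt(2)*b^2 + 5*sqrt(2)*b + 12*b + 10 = (b + 5)*(b + sqrt(2))*(sqrt(2)*b + sqrt(2))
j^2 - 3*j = j*(j - 3)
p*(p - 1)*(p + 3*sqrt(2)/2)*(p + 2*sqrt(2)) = p^4 - p^3 + 7*sqrt(2)*p^3/2 - 7*sqrt(2)*p^2/2 + 6*p^2 - 6*p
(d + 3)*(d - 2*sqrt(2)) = d^2 - 2*sqrt(2)*d + 3*d - 6*sqrt(2)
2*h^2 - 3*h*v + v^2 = (-2*h + v)*(-h + v)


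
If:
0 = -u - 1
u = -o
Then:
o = 1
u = -1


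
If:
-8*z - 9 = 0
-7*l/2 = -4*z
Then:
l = -9/7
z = -9/8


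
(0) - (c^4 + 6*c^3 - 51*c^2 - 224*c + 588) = -c^4 - 6*c^3 + 51*c^2 + 224*c - 588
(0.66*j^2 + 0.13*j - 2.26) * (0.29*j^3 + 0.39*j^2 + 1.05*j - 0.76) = 0.1914*j^5 + 0.2951*j^4 + 0.0883000000000002*j^3 - 1.2465*j^2 - 2.4718*j + 1.7176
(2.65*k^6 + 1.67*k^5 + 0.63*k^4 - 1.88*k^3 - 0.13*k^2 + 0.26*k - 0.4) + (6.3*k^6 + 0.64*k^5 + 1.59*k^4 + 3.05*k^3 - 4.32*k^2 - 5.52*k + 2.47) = 8.95*k^6 + 2.31*k^5 + 2.22*k^4 + 1.17*k^3 - 4.45*k^2 - 5.26*k + 2.07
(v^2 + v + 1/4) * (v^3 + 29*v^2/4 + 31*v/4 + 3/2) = v^5 + 33*v^4/4 + 61*v^3/4 + 177*v^2/16 + 55*v/16 + 3/8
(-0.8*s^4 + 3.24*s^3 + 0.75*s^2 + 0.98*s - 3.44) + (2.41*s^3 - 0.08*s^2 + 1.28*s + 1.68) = -0.8*s^4 + 5.65*s^3 + 0.67*s^2 + 2.26*s - 1.76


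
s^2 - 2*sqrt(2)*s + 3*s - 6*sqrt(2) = (s + 3)*(s - 2*sqrt(2))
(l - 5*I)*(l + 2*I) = l^2 - 3*I*l + 10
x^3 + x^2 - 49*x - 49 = (x - 7)*(x + 1)*(x + 7)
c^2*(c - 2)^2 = c^4 - 4*c^3 + 4*c^2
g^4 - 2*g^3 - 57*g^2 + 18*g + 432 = (g - 8)*(g - 3)*(g + 3)*(g + 6)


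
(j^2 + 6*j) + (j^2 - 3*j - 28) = 2*j^2 + 3*j - 28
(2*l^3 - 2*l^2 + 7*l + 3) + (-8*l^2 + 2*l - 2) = 2*l^3 - 10*l^2 + 9*l + 1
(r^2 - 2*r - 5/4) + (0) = r^2 - 2*r - 5/4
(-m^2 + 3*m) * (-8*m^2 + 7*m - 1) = 8*m^4 - 31*m^3 + 22*m^2 - 3*m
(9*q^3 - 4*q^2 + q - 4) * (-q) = -9*q^4 + 4*q^3 - q^2 + 4*q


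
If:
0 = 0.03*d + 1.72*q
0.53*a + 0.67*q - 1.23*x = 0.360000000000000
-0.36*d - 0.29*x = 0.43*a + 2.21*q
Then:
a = 2.23494431185362*x + 0.659785202863962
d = -3.89177936886767*x - 0.882577565632458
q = 0.0678798727128083*x + 0.0153937947494033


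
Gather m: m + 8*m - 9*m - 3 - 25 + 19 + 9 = 0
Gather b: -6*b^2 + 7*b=-6*b^2 + 7*b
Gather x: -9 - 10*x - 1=-10*x - 10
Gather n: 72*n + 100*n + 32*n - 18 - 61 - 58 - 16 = 204*n - 153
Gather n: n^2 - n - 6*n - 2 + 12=n^2 - 7*n + 10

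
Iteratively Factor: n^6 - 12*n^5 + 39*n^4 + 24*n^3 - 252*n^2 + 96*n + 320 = (n - 4)*(n^5 - 8*n^4 + 7*n^3 + 52*n^2 - 44*n - 80) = (n - 4)*(n - 2)*(n^4 - 6*n^3 - 5*n^2 + 42*n + 40) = (n - 4)*(n - 2)*(n + 2)*(n^3 - 8*n^2 + 11*n + 20) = (n - 4)*(n - 2)*(n + 1)*(n + 2)*(n^2 - 9*n + 20) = (n - 4)^2*(n - 2)*(n + 1)*(n + 2)*(n - 5)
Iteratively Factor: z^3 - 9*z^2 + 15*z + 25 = (z - 5)*(z^2 - 4*z - 5) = (z - 5)*(z + 1)*(z - 5)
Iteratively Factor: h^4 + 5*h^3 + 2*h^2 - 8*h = (h + 2)*(h^3 + 3*h^2 - 4*h) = h*(h + 2)*(h^2 + 3*h - 4) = h*(h + 2)*(h + 4)*(h - 1)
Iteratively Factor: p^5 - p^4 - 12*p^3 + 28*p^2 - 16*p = (p + 4)*(p^4 - 5*p^3 + 8*p^2 - 4*p) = p*(p + 4)*(p^3 - 5*p^2 + 8*p - 4) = p*(p - 2)*(p + 4)*(p^2 - 3*p + 2) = p*(p - 2)*(p - 1)*(p + 4)*(p - 2)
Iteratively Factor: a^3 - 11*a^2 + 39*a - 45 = (a - 5)*(a^2 - 6*a + 9) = (a - 5)*(a - 3)*(a - 3)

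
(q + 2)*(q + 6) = q^2 + 8*q + 12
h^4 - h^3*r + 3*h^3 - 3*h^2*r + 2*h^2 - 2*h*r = h*(h + 1)*(h + 2)*(h - r)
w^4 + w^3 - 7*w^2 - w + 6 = (w - 2)*(w - 1)*(w + 1)*(w + 3)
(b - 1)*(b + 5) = b^2 + 4*b - 5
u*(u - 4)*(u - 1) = u^3 - 5*u^2 + 4*u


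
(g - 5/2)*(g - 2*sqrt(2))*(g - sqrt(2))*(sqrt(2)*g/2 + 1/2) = sqrt(2)*g^4/2 - 5*g^3/2 - 5*sqrt(2)*g^3/4 + sqrt(2)*g^2/2 + 25*g^2/4 - 5*sqrt(2)*g/4 + 2*g - 5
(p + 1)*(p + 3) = p^2 + 4*p + 3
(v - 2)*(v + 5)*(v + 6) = v^3 + 9*v^2 + 8*v - 60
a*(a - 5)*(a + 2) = a^3 - 3*a^2 - 10*a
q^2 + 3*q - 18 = (q - 3)*(q + 6)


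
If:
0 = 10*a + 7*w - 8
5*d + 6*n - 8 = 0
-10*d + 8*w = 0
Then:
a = 4/5 - 7*w/10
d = 4*w/5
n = 4/3 - 2*w/3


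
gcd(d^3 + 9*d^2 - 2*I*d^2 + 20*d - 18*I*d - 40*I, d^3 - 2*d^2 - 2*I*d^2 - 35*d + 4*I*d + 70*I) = d^2 + d*(5 - 2*I) - 10*I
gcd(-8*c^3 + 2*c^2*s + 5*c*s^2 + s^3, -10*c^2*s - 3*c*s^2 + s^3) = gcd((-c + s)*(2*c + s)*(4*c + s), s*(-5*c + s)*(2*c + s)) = 2*c + s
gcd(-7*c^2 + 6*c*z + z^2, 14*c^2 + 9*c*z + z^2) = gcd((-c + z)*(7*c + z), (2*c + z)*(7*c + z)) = 7*c + z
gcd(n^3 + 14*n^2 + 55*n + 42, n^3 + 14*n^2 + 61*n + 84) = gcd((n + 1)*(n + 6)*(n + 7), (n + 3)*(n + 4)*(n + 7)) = n + 7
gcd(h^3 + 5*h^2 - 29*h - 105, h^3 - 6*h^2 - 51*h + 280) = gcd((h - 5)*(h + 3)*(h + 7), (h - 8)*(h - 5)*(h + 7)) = h^2 + 2*h - 35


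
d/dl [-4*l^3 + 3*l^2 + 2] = 6*l*(1 - 2*l)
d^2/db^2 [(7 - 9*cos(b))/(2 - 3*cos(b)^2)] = 3*(24*(9*cos(b) - 7)*sin(b)^2*cos(b)^2 - 3*(3*cos(b)^2 - 2)^2*cos(b) + 2*(3*cos(b)^2 - 2)*(-7*cos(2*b) + 9*cos(3*b)))/(3*cos(b)^2 - 2)^3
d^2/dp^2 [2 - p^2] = -2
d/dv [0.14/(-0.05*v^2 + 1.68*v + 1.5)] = (0.014*v - 0.2352)/(-0.05*v^2 + 1.68*v + 1.5)^2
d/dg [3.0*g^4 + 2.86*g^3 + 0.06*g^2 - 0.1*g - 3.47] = 12.0*g^3 + 8.58*g^2 + 0.12*g - 0.1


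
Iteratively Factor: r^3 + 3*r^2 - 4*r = (r - 1)*(r^2 + 4*r) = r*(r - 1)*(r + 4)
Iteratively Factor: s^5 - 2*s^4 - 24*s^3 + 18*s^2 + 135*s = (s)*(s^4 - 2*s^3 - 24*s^2 + 18*s + 135) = s*(s + 3)*(s^3 - 5*s^2 - 9*s + 45) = s*(s - 5)*(s + 3)*(s^2 - 9) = s*(s - 5)*(s + 3)^2*(s - 3)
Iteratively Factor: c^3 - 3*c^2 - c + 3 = (c - 3)*(c^2 - 1) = (c - 3)*(c + 1)*(c - 1)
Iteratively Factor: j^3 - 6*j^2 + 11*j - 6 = (j - 1)*(j^2 - 5*j + 6) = (j - 3)*(j - 1)*(j - 2)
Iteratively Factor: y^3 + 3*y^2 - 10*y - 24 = (y + 4)*(y^2 - y - 6) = (y + 2)*(y + 4)*(y - 3)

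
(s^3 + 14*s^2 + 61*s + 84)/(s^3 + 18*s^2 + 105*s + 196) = (s + 3)/(s + 7)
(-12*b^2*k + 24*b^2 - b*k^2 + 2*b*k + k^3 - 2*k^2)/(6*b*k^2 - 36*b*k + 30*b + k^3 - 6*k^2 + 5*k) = (-12*b^2*k + 24*b^2 - b*k^2 + 2*b*k + k^3 - 2*k^2)/(6*b*k^2 - 36*b*k + 30*b + k^3 - 6*k^2 + 5*k)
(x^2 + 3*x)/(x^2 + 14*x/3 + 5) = 3*x/(3*x + 5)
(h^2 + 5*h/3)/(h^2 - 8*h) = (h + 5/3)/(h - 8)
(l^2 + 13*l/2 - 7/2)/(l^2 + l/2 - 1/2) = (l + 7)/(l + 1)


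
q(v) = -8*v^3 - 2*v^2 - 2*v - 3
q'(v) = -24*v^2 - 4*v - 2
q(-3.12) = 226.74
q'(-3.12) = -223.15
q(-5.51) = 1285.57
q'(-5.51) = -708.60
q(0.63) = -7.05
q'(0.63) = -14.05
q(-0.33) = -2.27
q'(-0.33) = -3.29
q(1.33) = -28.02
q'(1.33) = -49.77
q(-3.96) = 470.35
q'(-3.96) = -362.52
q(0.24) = -3.71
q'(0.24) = -4.34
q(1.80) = -59.74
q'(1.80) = -86.96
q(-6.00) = 1665.00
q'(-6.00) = -842.00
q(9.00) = -6015.00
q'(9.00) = -1982.00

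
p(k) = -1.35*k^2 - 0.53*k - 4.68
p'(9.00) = -24.83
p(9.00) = -118.80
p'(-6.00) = 15.67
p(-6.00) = -50.10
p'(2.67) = -7.74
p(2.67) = -15.72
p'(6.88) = -19.11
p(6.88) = -72.23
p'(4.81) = -13.52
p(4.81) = -38.46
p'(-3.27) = 8.30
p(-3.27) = -17.38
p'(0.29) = -1.31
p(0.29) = -4.95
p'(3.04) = -8.74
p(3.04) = -18.77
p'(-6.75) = 17.70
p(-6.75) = -62.61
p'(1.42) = -4.36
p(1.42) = -8.15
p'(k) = -2.7*k - 0.53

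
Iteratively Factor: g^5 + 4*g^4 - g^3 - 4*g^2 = (g)*(g^4 + 4*g^3 - g^2 - 4*g) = g*(g - 1)*(g^3 + 5*g^2 + 4*g) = g*(g - 1)*(g + 1)*(g^2 + 4*g) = g*(g - 1)*(g + 1)*(g + 4)*(g)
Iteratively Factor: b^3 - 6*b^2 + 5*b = (b - 5)*(b^2 - b) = (b - 5)*(b - 1)*(b)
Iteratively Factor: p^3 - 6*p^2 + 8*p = (p - 2)*(p^2 - 4*p) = p*(p - 2)*(p - 4)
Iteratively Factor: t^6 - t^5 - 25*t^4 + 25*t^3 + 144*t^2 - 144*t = (t - 4)*(t^5 + 3*t^4 - 13*t^3 - 27*t^2 + 36*t) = (t - 4)*(t - 1)*(t^4 + 4*t^3 - 9*t^2 - 36*t) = (t - 4)*(t - 1)*(t + 3)*(t^3 + t^2 - 12*t) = (t - 4)*(t - 3)*(t - 1)*(t + 3)*(t^2 + 4*t) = t*(t - 4)*(t - 3)*(t - 1)*(t + 3)*(t + 4)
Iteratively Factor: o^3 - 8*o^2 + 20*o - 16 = (o - 2)*(o^2 - 6*o + 8) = (o - 2)^2*(o - 4)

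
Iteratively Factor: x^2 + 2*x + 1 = (x + 1)*(x + 1)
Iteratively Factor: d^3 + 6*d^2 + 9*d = (d + 3)*(d^2 + 3*d) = (d + 3)^2*(d)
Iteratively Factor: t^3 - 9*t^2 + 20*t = (t - 4)*(t^2 - 5*t) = t*(t - 4)*(t - 5)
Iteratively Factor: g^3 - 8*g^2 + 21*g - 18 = (g - 3)*(g^2 - 5*g + 6) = (g - 3)^2*(g - 2)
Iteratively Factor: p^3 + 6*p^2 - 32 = (p - 2)*(p^2 + 8*p + 16) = (p - 2)*(p + 4)*(p + 4)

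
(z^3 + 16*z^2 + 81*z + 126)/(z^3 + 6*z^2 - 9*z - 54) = (z + 7)/(z - 3)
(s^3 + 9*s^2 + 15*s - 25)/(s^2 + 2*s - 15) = (s^2 + 4*s - 5)/(s - 3)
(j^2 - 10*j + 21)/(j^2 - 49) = (j - 3)/(j + 7)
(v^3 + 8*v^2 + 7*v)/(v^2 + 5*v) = (v^2 + 8*v + 7)/(v + 5)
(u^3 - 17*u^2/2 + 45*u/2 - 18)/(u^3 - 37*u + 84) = (u - 3/2)/(u + 7)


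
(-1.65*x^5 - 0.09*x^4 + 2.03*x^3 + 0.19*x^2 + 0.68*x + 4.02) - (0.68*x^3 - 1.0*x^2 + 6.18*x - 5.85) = -1.65*x^5 - 0.09*x^4 + 1.35*x^3 + 1.19*x^2 - 5.5*x + 9.87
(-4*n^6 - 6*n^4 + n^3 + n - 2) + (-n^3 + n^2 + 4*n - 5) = -4*n^6 - 6*n^4 + n^2 + 5*n - 7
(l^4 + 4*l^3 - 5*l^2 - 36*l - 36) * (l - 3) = l^5 + l^4 - 17*l^3 - 21*l^2 + 72*l + 108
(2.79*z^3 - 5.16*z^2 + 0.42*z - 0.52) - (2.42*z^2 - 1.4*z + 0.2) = 2.79*z^3 - 7.58*z^2 + 1.82*z - 0.72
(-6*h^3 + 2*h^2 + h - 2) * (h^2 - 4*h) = -6*h^5 + 26*h^4 - 7*h^3 - 6*h^2 + 8*h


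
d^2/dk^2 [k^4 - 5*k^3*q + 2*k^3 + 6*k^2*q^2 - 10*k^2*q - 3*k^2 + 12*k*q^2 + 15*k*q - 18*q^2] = 12*k^2 - 30*k*q + 12*k + 12*q^2 - 20*q - 6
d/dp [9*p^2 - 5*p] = 18*p - 5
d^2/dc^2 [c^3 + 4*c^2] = 6*c + 8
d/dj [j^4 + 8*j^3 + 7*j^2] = 2*j*(2*j^2 + 12*j + 7)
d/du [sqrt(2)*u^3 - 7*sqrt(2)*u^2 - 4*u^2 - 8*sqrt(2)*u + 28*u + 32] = 3*sqrt(2)*u^2 - 14*sqrt(2)*u - 8*u - 8*sqrt(2) + 28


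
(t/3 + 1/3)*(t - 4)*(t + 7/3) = t^3/3 - 2*t^2/9 - 11*t/3 - 28/9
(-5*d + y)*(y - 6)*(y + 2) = -5*d*y^2 + 20*d*y + 60*d + y^3 - 4*y^2 - 12*y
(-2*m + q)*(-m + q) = 2*m^2 - 3*m*q + q^2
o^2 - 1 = (o - 1)*(o + 1)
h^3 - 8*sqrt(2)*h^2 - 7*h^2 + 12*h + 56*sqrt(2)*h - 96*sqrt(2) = (h - 4)*(h - 3)*(h - 8*sqrt(2))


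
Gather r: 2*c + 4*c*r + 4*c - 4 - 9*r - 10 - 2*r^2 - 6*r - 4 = 6*c - 2*r^2 + r*(4*c - 15) - 18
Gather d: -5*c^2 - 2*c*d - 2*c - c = -5*c^2 - 2*c*d - 3*c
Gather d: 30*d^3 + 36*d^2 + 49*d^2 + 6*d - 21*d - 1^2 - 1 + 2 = 30*d^3 + 85*d^2 - 15*d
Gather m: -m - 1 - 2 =-m - 3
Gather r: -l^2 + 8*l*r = -l^2 + 8*l*r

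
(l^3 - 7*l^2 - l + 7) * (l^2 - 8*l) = l^5 - 15*l^4 + 55*l^3 + 15*l^2 - 56*l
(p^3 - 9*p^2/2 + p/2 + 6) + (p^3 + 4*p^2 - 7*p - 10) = 2*p^3 - p^2/2 - 13*p/2 - 4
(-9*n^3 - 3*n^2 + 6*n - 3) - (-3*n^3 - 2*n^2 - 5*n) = -6*n^3 - n^2 + 11*n - 3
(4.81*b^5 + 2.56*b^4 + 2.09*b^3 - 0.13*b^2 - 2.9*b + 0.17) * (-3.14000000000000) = -15.1034*b^5 - 8.0384*b^4 - 6.5626*b^3 + 0.4082*b^2 + 9.106*b - 0.5338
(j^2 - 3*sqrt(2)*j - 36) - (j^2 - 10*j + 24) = -3*sqrt(2)*j + 10*j - 60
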